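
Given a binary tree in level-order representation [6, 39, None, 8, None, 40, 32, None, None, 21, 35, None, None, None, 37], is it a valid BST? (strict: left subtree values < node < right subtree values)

Level-order array: [6, 39, None, 8, None, 40, 32, None, None, 21, 35, None, None, None, 37]
Validate using subtree bounds (lo, hi): at each node, require lo < value < hi,
then recurse left with hi=value and right with lo=value.
Preorder trace (stopping at first violation):
  at node 6 with bounds (-inf, +inf): OK
  at node 39 with bounds (-inf, 6): VIOLATION
Node 39 violates its bound: not (-inf < 39 < 6).
Result: Not a valid BST


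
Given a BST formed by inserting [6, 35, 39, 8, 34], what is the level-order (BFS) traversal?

Tree insertion order: [6, 35, 39, 8, 34]
Tree (level-order array): [6, None, 35, 8, 39, None, 34]
BFS from the root, enqueuing left then right child of each popped node:
  queue [6] -> pop 6, enqueue [35], visited so far: [6]
  queue [35] -> pop 35, enqueue [8, 39], visited so far: [6, 35]
  queue [8, 39] -> pop 8, enqueue [34], visited so far: [6, 35, 8]
  queue [39, 34] -> pop 39, enqueue [none], visited so far: [6, 35, 8, 39]
  queue [34] -> pop 34, enqueue [none], visited so far: [6, 35, 8, 39, 34]
Result: [6, 35, 8, 39, 34]


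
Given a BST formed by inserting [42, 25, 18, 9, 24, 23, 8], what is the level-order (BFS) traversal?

Tree insertion order: [42, 25, 18, 9, 24, 23, 8]
Tree (level-order array): [42, 25, None, 18, None, 9, 24, 8, None, 23]
BFS from the root, enqueuing left then right child of each popped node:
  queue [42] -> pop 42, enqueue [25], visited so far: [42]
  queue [25] -> pop 25, enqueue [18], visited so far: [42, 25]
  queue [18] -> pop 18, enqueue [9, 24], visited so far: [42, 25, 18]
  queue [9, 24] -> pop 9, enqueue [8], visited so far: [42, 25, 18, 9]
  queue [24, 8] -> pop 24, enqueue [23], visited so far: [42, 25, 18, 9, 24]
  queue [8, 23] -> pop 8, enqueue [none], visited so far: [42, 25, 18, 9, 24, 8]
  queue [23] -> pop 23, enqueue [none], visited so far: [42, 25, 18, 9, 24, 8, 23]
Result: [42, 25, 18, 9, 24, 8, 23]


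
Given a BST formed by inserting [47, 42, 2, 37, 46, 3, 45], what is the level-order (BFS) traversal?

Tree insertion order: [47, 42, 2, 37, 46, 3, 45]
Tree (level-order array): [47, 42, None, 2, 46, None, 37, 45, None, 3]
BFS from the root, enqueuing left then right child of each popped node:
  queue [47] -> pop 47, enqueue [42], visited so far: [47]
  queue [42] -> pop 42, enqueue [2, 46], visited so far: [47, 42]
  queue [2, 46] -> pop 2, enqueue [37], visited so far: [47, 42, 2]
  queue [46, 37] -> pop 46, enqueue [45], visited so far: [47, 42, 2, 46]
  queue [37, 45] -> pop 37, enqueue [3], visited so far: [47, 42, 2, 46, 37]
  queue [45, 3] -> pop 45, enqueue [none], visited so far: [47, 42, 2, 46, 37, 45]
  queue [3] -> pop 3, enqueue [none], visited so far: [47, 42, 2, 46, 37, 45, 3]
Result: [47, 42, 2, 46, 37, 45, 3]


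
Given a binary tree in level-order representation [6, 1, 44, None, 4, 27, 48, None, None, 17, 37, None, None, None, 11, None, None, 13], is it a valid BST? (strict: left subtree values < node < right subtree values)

Level-order array: [6, 1, 44, None, 4, 27, 48, None, None, 17, 37, None, None, None, 11, None, None, 13]
Validate using subtree bounds (lo, hi): at each node, require lo < value < hi,
then recurse left with hi=value and right with lo=value.
Preorder trace (stopping at first violation):
  at node 6 with bounds (-inf, +inf): OK
  at node 1 with bounds (-inf, 6): OK
  at node 4 with bounds (1, 6): OK
  at node 44 with bounds (6, +inf): OK
  at node 27 with bounds (6, 44): OK
  at node 17 with bounds (6, 27): OK
  at node 11 with bounds (17, 27): VIOLATION
Node 11 violates its bound: not (17 < 11 < 27).
Result: Not a valid BST


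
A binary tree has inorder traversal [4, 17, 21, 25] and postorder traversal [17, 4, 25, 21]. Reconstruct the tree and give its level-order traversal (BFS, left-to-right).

Inorder:   [4, 17, 21, 25]
Postorder: [17, 4, 25, 21]
Algorithm: postorder visits root last, so walk postorder right-to-left;
each value is the root of the current inorder slice — split it at that
value, recurse on the right subtree first, then the left.
Recursive splits:
  root=21; inorder splits into left=[4, 17], right=[25]
  root=25; inorder splits into left=[], right=[]
  root=4; inorder splits into left=[], right=[17]
  root=17; inorder splits into left=[], right=[]
Reconstructed level-order: [21, 4, 25, 17]


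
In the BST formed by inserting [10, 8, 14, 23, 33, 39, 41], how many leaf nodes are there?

Tree built from: [10, 8, 14, 23, 33, 39, 41]
Tree (level-order array): [10, 8, 14, None, None, None, 23, None, 33, None, 39, None, 41]
Rule: A leaf has 0 children.
Per-node child counts:
  node 10: 2 child(ren)
  node 8: 0 child(ren)
  node 14: 1 child(ren)
  node 23: 1 child(ren)
  node 33: 1 child(ren)
  node 39: 1 child(ren)
  node 41: 0 child(ren)
Matching nodes: [8, 41]
Count of leaf nodes: 2


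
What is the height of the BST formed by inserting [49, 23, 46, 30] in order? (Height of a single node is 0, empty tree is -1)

Insertion order: [49, 23, 46, 30]
Tree (level-order array): [49, 23, None, None, 46, 30]
Compute height bottom-up (empty subtree = -1):
  height(30) = 1 + max(-1, -1) = 0
  height(46) = 1 + max(0, -1) = 1
  height(23) = 1 + max(-1, 1) = 2
  height(49) = 1 + max(2, -1) = 3
Height = 3


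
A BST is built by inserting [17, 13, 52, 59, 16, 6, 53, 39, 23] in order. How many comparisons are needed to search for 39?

Search path for 39: 17 -> 52 -> 39
Found: True
Comparisons: 3


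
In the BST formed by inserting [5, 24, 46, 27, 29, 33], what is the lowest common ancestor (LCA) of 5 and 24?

Tree insertion order: [5, 24, 46, 27, 29, 33]
Tree (level-order array): [5, None, 24, None, 46, 27, None, None, 29, None, 33]
In a BST, the LCA of p=5, q=24 is the first node v on the
root-to-leaf path with p <= v <= q (go left if both < v, right if both > v).
Walk from root:
  at 5: 5 <= 5 <= 24, this is the LCA
LCA = 5


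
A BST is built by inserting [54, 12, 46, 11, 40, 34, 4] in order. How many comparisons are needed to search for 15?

Search path for 15: 54 -> 12 -> 46 -> 40 -> 34
Found: False
Comparisons: 5


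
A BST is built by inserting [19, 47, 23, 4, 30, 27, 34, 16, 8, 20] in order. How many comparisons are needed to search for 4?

Search path for 4: 19 -> 4
Found: True
Comparisons: 2


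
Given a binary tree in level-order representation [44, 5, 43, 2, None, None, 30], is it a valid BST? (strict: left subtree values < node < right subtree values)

Level-order array: [44, 5, 43, 2, None, None, 30]
Validate using subtree bounds (lo, hi): at each node, require lo < value < hi,
then recurse left with hi=value and right with lo=value.
Preorder trace (stopping at first violation):
  at node 44 with bounds (-inf, +inf): OK
  at node 5 with bounds (-inf, 44): OK
  at node 2 with bounds (-inf, 5): OK
  at node 43 with bounds (44, +inf): VIOLATION
Node 43 violates its bound: not (44 < 43 < +inf).
Result: Not a valid BST


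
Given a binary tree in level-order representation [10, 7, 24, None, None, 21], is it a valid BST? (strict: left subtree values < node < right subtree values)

Level-order array: [10, 7, 24, None, None, 21]
Validate using subtree bounds (lo, hi): at each node, require lo < value < hi,
then recurse left with hi=value and right with lo=value.
Preorder trace (stopping at first violation):
  at node 10 with bounds (-inf, +inf): OK
  at node 7 with bounds (-inf, 10): OK
  at node 24 with bounds (10, +inf): OK
  at node 21 with bounds (10, 24): OK
No violation found at any node.
Result: Valid BST


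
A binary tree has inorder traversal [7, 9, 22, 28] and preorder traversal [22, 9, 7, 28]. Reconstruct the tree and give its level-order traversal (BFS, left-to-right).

Inorder:  [7, 9, 22, 28]
Preorder: [22, 9, 7, 28]
Algorithm: preorder visits root first, so consume preorder in order;
for each root, split the current inorder slice at that value into
left-subtree inorder and right-subtree inorder, then recurse.
Recursive splits:
  root=22; inorder splits into left=[7, 9], right=[28]
  root=9; inorder splits into left=[7], right=[]
  root=7; inorder splits into left=[], right=[]
  root=28; inorder splits into left=[], right=[]
Reconstructed level-order: [22, 9, 28, 7]


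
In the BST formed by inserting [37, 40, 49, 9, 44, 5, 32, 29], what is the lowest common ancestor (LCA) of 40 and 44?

Tree insertion order: [37, 40, 49, 9, 44, 5, 32, 29]
Tree (level-order array): [37, 9, 40, 5, 32, None, 49, None, None, 29, None, 44]
In a BST, the LCA of p=40, q=44 is the first node v on the
root-to-leaf path with p <= v <= q (go left if both < v, right if both > v).
Walk from root:
  at 37: both 40 and 44 > 37, go right
  at 40: 40 <= 40 <= 44, this is the LCA
LCA = 40


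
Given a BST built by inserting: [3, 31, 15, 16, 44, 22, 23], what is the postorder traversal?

Tree insertion order: [3, 31, 15, 16, 44, 22, 23]
Tree (level-order array): [3, None, 31, 15, 44, None, 16, None, None, None, 22, None, 23]
Postorder traversal: [23, 22, 16, 15, 44, 31, 3]


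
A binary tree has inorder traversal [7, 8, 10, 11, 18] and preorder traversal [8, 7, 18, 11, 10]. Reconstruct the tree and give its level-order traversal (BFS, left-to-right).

Inorder:  [7, 8, 10, 11, 18]
Preorder: [8, 7, 18, 11, 10]
Algorithm: preorder visits root first, so consume preorder in order;
for each root, split the current inorder slice at that value into
left-subtree inorder and right-subtree inorder, then recurse.
Recursive splits:
  root=8; inorder splits into left=[7], right=[10, 11, 18]
  root=7; inorder splits into left=[], right=[]
  root=18; inorder splits into left=[10, 11], right=[]
  root=11; inorder splits into left=[10], right=[]
  root=10; inorder splits into left=[], right=[]
Reconstructed level-order: [8, 7, 18, 11, 10]


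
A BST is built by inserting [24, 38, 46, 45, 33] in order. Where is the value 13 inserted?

Starting tree (level order): [24, None, 38, 33, 46, None, None, 45]
Insertion path: 24
Result: insert 13 as left child of 24
Final tree (level order): [24, 13, 38, None, None, 33, 46, None, None, 45]


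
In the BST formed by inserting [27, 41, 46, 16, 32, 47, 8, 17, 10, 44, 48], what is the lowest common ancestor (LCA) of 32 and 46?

Tree insertion order: [27, 41, 46, 16, 32, 47, 8, 17, 10, 44, 48]
Tree (level-order array): [27, 16, 41, 8, 17, 32, 46, None, 10, None, None, None, None, 44, 47, None, None, None, None, None, 48]
In a BST, the LCA of p=32, q=46 is the first node v on the
root-to-leaf path with p <= v <= q (go left if both < v, right if both > v).
Walk from root:
  at 27: both 32 and 46 > 27, go right
  at 41: 32 <= 41 <= 46, this is the LCA
LCA = 41


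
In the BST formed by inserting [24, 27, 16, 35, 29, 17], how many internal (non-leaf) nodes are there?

Tree built from: [24, 27, 16, 35, 29, 17]
Tree (level-order array): [24, 16, 27, None, 17, None, 35, None, None, 29]
Rule: An internal node has at least one child.
Per-node child counts:
  node 24: 2 child(ren)
  node 16: 1 child(ren)
  node 17: 0 child(ren)
  node 27: 1 child(ren)
  node 35: 1 child(ren)
  node 29: 0 child(ren)
Matching nodes: [24, 16, 27, 35]
Count of internal (non-leaf) nodes: 4


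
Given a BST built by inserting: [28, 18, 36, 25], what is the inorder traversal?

Tree insertion order: [28, 18, 36, 25]
Tree (level-order array): [28, 18, 36, None, 25]
Inorder traversal: [18, 25, 28, 36]


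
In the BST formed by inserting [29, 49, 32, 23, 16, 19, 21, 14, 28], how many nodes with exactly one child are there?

Tree built from: [29, 49, 32, 23, 16, 19, 21, 14, 28]
Tree (level-order array): [29, 23, 49, 16, 28, 32, None, 14, 19, None, None, None, None, None, None, None, 21]
Rule: These are nodes with exactly 1 non-null child.
Per-node child counts:
  node 29: 2 child(ren)
  node 23: 2 child(ren)
  node 16: 2 child(ren)
  node 14: 0 child(ren)
  node 19: 1 child(ren)
  node 21: 0 child(ren)
  node 28: 0 child(ren)
  node 49: 1 child(ren)
  node 32: 0 child(ren)
Matching nodes: [19, 49]
Count of nodes with exactly one child: 2


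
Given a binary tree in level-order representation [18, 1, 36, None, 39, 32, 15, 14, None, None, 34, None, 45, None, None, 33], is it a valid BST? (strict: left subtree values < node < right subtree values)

Level-order array: [18, 1, 36, None, 39, 32, 15, 14, None, None, 34, None, 45, None, None, 33]
Validate using subtree bounds (lo, hi): at each node, require lo < value < hi,
then recurse left with hi=value and right with lo=value.
Preorder trace (stopping at first violation):
  at node 18 with bounds (-inf, +inf): OK
  at node 1 with bounds (-inf, 18): OK
  at node 39 with bounds (1, 18): VIOLATION
Node 39 violates its bound: not (1 < 39 < 18).
Result: Not a valid BST


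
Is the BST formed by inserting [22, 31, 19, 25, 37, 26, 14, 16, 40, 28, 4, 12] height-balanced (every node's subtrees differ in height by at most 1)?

Tree (level-order array): [22, 19, 31, 14, None, 25, 37, 4, 16, None, 26, None, 40, None, 12, None, None, None, 28]
Definition: a tree is height-balanced if, at every node, |h(left) - h(right)| <= 1 (empty subtree has height -1).
Bottom-up per-node check:
  node 12: h_left=-1, h_right=-1, diff=0 [OK], height=0
  node 4: h_left=-1, h_right=0, diff=1 [OK], height=1
  node 16: h_left=-1, h_right=-1, diff=0 [OK], height=0
  node 14: h_left=1, h_right=0, diff=1 [OK], height=2
  node 19: h_left=2, h_right=-1, diff=3 [FAIL (|2--1|=3 > 1)], height=3
  node 28: h_left=-1, h_right=-1, diff=0 [OK], height=0
  node 26: h_left=-1, h_right=0, diff=1 [OK], height=1
  node 25: h_left=-1, h_right=1, diff=2 [FAIL (|-1-1|=2 > 1)], height=2
  node 40: h_left=-1, h_right=-1, diff=0 [OK], height=0
  node 37: h_left=-1, h_right=0, diff=1 [OK], height=1
  node 31: h_left=2, h_right=1, diff=1 [OK], height=3
  node 22: h_left=3, h_right=3, diff=0 [OK], height=4
Node 19 violates the condition: |2 - -1| = 3 > 1.
Result: Not balanced


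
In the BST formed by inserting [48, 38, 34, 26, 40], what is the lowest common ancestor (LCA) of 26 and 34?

Tree insertion order: [48, 38, 34, 26, 40]
Tree (level-order array): [48, 38, None, 34, 40, 26]
In a BST, the LCA of p=26, q=34 is the first node v on the
root-to-leaf path with p <= v <= q (go left if both < v, right if both > v).
Walk from root:
  at 48: both 26 and 34 < 48, go left
  at 38: both 26 and 34 < 38, go left
  at 34: 26 <= 34 <= 34, this is the LCA
LCA = 34


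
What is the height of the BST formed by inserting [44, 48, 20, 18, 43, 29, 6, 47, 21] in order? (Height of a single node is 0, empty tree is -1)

Insertion order: [44, 48, 20, 18, 43, 29, 6, 47, 21]
Tree (level-order array): [44, 20, 48, 18, 43, 47, None, 6, None, 29, None, None, None, None, None, 21]
Compute height bottom-up (empty subtree = -1):
  height(6) = 1 + max(-1, -1) = 0
  height(18) = 1 + max(0, -1) = 1
  height(21) = 1 + max(-1, -1) = 0
  height(29) = 1 + max(0, -1) = 1
  height(43) = 1 + max(1, -1) = 2
  height(20) = 1 + max(1, 2) = 3
  height(47) = 1 + max(-1, -1) = 0
  height(48) = 1 + max(0, -1) = 1
  height(44) = 1 + max(3, 1) = 4
Height = 4


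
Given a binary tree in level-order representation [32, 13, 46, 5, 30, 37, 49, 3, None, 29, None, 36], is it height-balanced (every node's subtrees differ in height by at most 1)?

Tree (level-order array): [32, 13, 46, 5, 30, 37, 49, 3, None, 29, None, 36]
Definition: a tree is height-balanced if, at every node, |h(left) - h(right)| <= 1 (empty subtree has height -1).
Bottom-up per-node check:
  node 3: h_left=-1, h_right=-1, diff=0 [OK], height=0
  node 5: h_left=0, h_right=-1, diff=1 [OK], height=1
  node 29: h_left=-1, h_right=-1, diff=0 [OK], height=0
  node 30: h_left=0, h_right=-1, diff=1 [OK], height=1
  node 13: h_left=1, h_right=1, diff=0 [OK], height=2
  node 36: h_left=-1, h_right=-1, diff=0 [OK], height=0
  node 37: h_left=0, h_right=-1, diff=1 [OK], height=1
  node 49: h_left=-1, h_right=-1, diff=0 [OK], height=0
  node 46: h_left=1, h_right=0, diff=1 [OK], height=2
  node 32: h_left=2, h_right=2, diff=0 [OK], height=3
All nodes satisfy the balance condition.
Result: Balanced


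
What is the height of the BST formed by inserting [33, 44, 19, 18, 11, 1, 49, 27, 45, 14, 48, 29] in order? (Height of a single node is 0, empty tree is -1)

Insertion order: [33, 44, 19, 18, 11, 1, 49, 27, 45, 14, 48, 29]
Tree (level-order array): [33, 19, 44, 18, 27, None, 49, 11, None, None, 29, 45, None, 1, 14, None, None, None, 48]
Compute height bottom-up (empty subtree = -1):
  height(1) = 1 + max(-1, -1) = 0
  height(14) = 1 + max(-1, -1) = 0
  height(11) = 1 + max(0, 0) = 1
  height(18) = 1 + max(1, -1) = 2
  height(29) = 1 + max(-1, -1) = 0
  height(27) = 1 + max(-1, 0) = 1
  height(19) = 1 + max(2, 1) = 3
  height(48) = 1 + max(-1, -1) = 0
  height(45) = 1 + max(-1, 0) = 1
  height(49) = 1 + max(1, -1) = 2
  height(44) = 1 + max(-1, 2) = 3
  height(33) = 1 + max(3, 3) = 4
Height = 4


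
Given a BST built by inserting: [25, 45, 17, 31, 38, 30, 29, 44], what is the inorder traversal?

Tree insertion order: [25, 45, 17, 31, 38, 30, 29, 44]
Tree (level-order array): [25, 17, 45, None, None, 31, None, 30, 38, 29, None, None, 44]
Inorder traversal: [17, 25, 29, 30, 31, 38, 44, 45]


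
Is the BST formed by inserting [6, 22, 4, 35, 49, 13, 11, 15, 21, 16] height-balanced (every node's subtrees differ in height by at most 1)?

Tree (level-order array): [6, 4, 22, None, None, 13, 35, 11, 15, None, 49, None, None, None, 21, None, None, 16]
Definition: a tree is height-balanced if, at every node, |h(left) - h(right)| <= 1 (empty subtree has height -1).
Bottom-up per-node check:
  node 4: h_left=-1, h_right=-1, diff=0 [OK], height=0
  node 11: h_left=-1, h_right=-1, diff=0 [OK], height=0
  node 16: h_left=-1, h_right=-1, diff=0 [OK], height=0
  node 21: h_left=0, h_right=-1, diff=1 [OK], height=1
  node 15: h_left=-1, h_right=1, diff=2 [FAIL (|-1-1|=2 > 1)], height=2
  node 13: h_left=0, h_right=2, diff=2 [FAIL (|0-2|=2 > 1)], height=3
  node 49: h_left=-1, h_right=-1, diff=0 [OK], height=0
  node 35: h_left=-1, h_right=0, diff=1 [OK], height=1
  node 22: h_left=3, h_right=1, diff=2 [FAIL (|3-1|=2 > 1)], height=4
  node 6: h_left=0, h_right=4, diff=4 [FAIL (|0-4|=4 > 1)], height=5
Node 15 violates the condition: |-1 - 1| = 2 > 1.
Result: Not balanced


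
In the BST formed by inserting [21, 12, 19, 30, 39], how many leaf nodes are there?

Tree built from: [21, 12, 19, 30, 39]
Tree (level-order array): [21, 12, 30, None, 19, None, 39]
Rule: A leaf has 0 children.
Per-node child counts:
  node 21: 2 child(ren)
  node 12: 1 child(ren)
  node 19: 0 child(ren)
  node 30: 1 child(ren)
  node 39: 0 child(ren)
Matching nodes: [19, 39]
Count of leaf nodes: 2


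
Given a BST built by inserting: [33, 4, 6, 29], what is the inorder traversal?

Tree insertion order: [33, 4, 6, 29]
Tree (level-order array): [33, 4, None, None, 6, None, 29]
Inorder traversal: [4, 6, 29, 33]


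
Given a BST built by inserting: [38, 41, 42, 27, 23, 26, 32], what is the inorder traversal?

Tree insertion order: [38, 41, 42, 27, 23, 26, 32]
Tree (level-order array): [38, 27, 41, 23, 32, None, 42, None, 26]
Inorder traversal: [23, 26, 27, 32, 38, 41, 42]


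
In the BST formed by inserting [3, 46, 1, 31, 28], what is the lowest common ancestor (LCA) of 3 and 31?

Tree insertion order: [3, 46, 1, 31, 28]
Tree (level-order array): [3, 1, 46, None, None, 31, None, 28]
In a BST, the LCA of p=3, q=31 is the first node v on the
root-to-leaf path with p <= v <= q (go left if both < v, right if both > v).
Walk from root:
  at 3: 3 <= 3 <= 31, this is the LCA
LCA = 3


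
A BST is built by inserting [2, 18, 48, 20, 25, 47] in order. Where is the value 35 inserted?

Starting tree (level order): [2, None, 18, None, 48, 20, None, None, 25, None, 47]
Insertion path: 2 -> 18 -> 48 -> 20 -> 25 -> 47
Result: insert 35 as left child of 47
Final tree (level order): [2, None, 18, None, 48, 20, None, None, 25, None, 47, 35]


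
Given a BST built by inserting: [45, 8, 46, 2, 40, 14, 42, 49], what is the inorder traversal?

Tree insertion order: [45, 8, 46, 2, 40, 14, 42, 49]
Tree (level-order array): [45, 8, 46, 2, 40, None, 49, None, None, 14, 42]
Inorder traversal: [2, 8, 14, 40, 42, 45, 46, 49]


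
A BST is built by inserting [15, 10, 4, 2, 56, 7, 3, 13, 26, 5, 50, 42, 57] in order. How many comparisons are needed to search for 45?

Search path for 45: 15 -> 56 -> 26 -> 50 -> 42
Found: False
Comparisons: 5


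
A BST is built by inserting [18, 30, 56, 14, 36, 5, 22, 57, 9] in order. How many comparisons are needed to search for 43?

Search path for 43: 18 -> 30 -> 56 -> 36
Found: False
Comparisons: 4


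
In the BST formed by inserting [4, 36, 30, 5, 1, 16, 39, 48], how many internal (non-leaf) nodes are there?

Tree built from: [4, 36, 30, 5, 1, 16, 39, 48]
Tree (level-order array): [4, 1, 36, None, None, 30, 39, 5, None, None, 48, None, 16]
Rule: An internal node has at least one child.
Per-node child counts:
  node 4: 2 child(ren)
  node 1: 0 child(ren)
  node 36: 2 child(ren)
  node 30: 1 child(ren)
  node 5: 1 child(ren)
  node 16: 0 child(ren)
  node 39: 1 child(ren)
  node 48: 0 child(ren)
Matching nodes: [4, 36, 30, 5, 39]
Count of internal (non-leaf) nodes: 5


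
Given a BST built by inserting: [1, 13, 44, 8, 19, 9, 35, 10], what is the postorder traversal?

Tree insertion order: [1, 13, 44, 8, 19, 9, 35, 10]
Tree (level-order array): [1, None, 13, 8, 44, None, 9, 19, None, None, 10, None, 35]
Postorder traversal: [10, 9, 8, 35, 19, 44, 13, 1]


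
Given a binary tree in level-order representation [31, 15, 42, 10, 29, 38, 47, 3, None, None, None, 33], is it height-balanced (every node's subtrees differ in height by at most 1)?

Tree (level-order array): [31, 15, 42, 10, 29, 38, 47, 3, None, None, None, 33]
Definition: a tree is height-balanced if, at every node, |h(left) - h(right)| <= 1 (empty subtree has height -1).
Bottom-up per-node check:
  node 3: h_left=-1, h_right=-1, diff=0 [OK], height=0
  node 10: h_left=0, h_right=-1, diff=1 [OK], height=1
  node 29: h_left=-1, h_right=-1, diff=0 [OK], height=0
  node 15: h_left=1, h_right=0, diff=1 [OK], height=2
  node 33: h_left=-1, h_right=-1, diff=0 [OK], height=0
  node 38: h_left=0, h_right=-1, diff=1 [OK], height=1
  node 47: h_left=-1, h_right=-1, diff=0 [OK], height=0
  node 42: h_left=1, h_right=0, diff=1 [OK], height=2
  node 31: h_left=2, h_right=2, diff=0 [OK], height=3
All nodes satisfy the balance condition.
Result: Balanced


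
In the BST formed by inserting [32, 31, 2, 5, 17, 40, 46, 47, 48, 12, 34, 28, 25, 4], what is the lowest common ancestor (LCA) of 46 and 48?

Tree insertion order: [32, 31, 2, 5, 17, 40, 46, 47, 48, 12, 34, 28, 25, 4]
Tree (level-order array): [32, 31, 40, 2, None, 34, 46, None, 5, None, None, None, 47, 4, 17, None, 48, None, None, 12, 28, None, None, None, None, 25]
In a BST, the LCA of p=46, q=48 is the first node v on the
root-to-leaf path with p <= v <= q (go left if both < v, right if both > v).
Walk from root:
  at 32: both 46 and 48 > 32, go right
  at 40: both 46 and 48 > 40, go right
  at 46: 46 <= 46 <= 48, this is the LCA
LCA = 46


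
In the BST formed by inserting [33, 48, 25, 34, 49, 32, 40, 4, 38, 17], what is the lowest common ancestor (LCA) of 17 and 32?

Tree insertion order: [33, 48, 25, 34, 49, 32, 40, 4, 38, 17]
Tree (level-order array): [33, 25, 48, 4, 32, 34, 49, None, 17, None, None, None, 40, None, None, None, None, 38]
In a BST, the LCA of p=17, q=32 is the first node v on the
root-to-leaf path with p <= v <= q (go left if both < v, right if both > v).
Walk from root:
  at 33: both 17 and 32 < 33, go left
  at 25: 17 <= 25 <= 32, this is the LCA
LCA = 25


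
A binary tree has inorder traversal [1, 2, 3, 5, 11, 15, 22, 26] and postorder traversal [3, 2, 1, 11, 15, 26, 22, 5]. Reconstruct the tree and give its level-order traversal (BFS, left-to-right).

Inorder:   [1, 2, 3, 5, 11, 15, 22, 26]
Postorder: [3, 2, 1, 11, 15, 26, 22, 5]
Algorithm: postorder visits root last, so walk postorder right-to-left;
each value is the root of the current inorder slice — split it at that
value, recurse on the right subtree first, then the left.
Recursive splits:
  root=5; inorder splits into left=[1, 2, 3], right=[11, 15, 22, 26]
  root=22; inorder splits into left=[11, 15], right=[26]
  root=26; inorder splits into left=[], right=[]
  root=15; inorder splits into left=[11], right=[]
  root=11; inorder splits into left=[], right=[]
  root=1; inorder splits into left=[], right=[2, 3]
  root=2; inorder splits into left=[], right=[3]
  root=3; inorder splits into left=[], right=[]
Reconstructed level-order: [5, 1, 22, 2, 15, 26, 3, 11]


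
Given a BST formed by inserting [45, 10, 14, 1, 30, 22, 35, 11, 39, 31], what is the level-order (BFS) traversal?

Tree insertion order: [45, 10, 14, 1, 30, 22, 35, 11, 39, 31]
Tree (level-order array): [45, 10, None, 1, 14, None, None, 11, 30, None, None, 22, 35, None, None, 31, 39]
BFS from the root, enqueuing left then right child of each popped node:
  queue [45] -> pop 45, enqueue [10], visited so far: [45]
  queue [10] -> pop 10, enqueue [1, 14], visited so far: [45, 10]
  queue [1, 14] -> pop 1, enqueue [none], visited so far: [45, 10, 1]
  queue [14] -> pop 14, enqueue [11, 30], visited so far: [45, 10, 1, 14]
  queue [11, 30] -> pop 11, enqueue [none], visited so far: [45, 10, 1, 14, 11]
  queue [30] -> pop 30, enqueue [22, 35], visited so far: [45, 10, 1, 14, 11, 30]
  queue [22, 35] -> pop 22, enqueue [none], visited so far: [45, 10, 1, 14, 11, 30, 22]
  queue [35] -> pop 35, enqueue [31, 39], visited so far: [45, 10, 1, 14, 11, 30, 22, 35]
  queue [31, 39] -> pop 31, enqueue [none], visited so far: [45, 10, 1, 14, 11, 30, 22, 35, 31]
  queue [39] -> pop 39, enqueue [none], visited so far: [45, 10, 1, 14, 11, 30, 22, 35, 31, 39]
Result: [45, 10, 1, 14, 11, 30, 22, 35, 31, 39]


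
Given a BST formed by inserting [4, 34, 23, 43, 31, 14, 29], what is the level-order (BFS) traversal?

Tree insertion order: [4, 34, 23, 43, 31, 14, 29]
Tree (level-order array): [4, None, 34, 23, 43, 14, 31, None, None, None, None, 29]
BFS from the root, enqueuing left then right child of each popped node:
  queue [4] -> pop 4, enqueue [34], visited so far: [4]
  queue [34] -> pop 34, enqueue [23, 43], visited so far: [4, 34]
  queue [23, 43] -> pop 23, enqueue [14, 31], visited so far: [4, 34, 23]
  queue [43, 14, 31] -> pop 43, enqueue [none], visited so far: [4, 34, 23, 43]
  queue [14, 31] -> pop 14, enqueue [none], visited so far: [4, 34, 23, 43, 14]
  queue [31] -> pop 31, enqueue [29], visited so far: [4, 34, 23, 43, 14, 31]
  queue [29] -> pop 29, enqueue [none], visited so far: [4, 34, 23, 43, 14, 31, 29]
Result: [4, 34, 23, 43, 14, 31, 29]


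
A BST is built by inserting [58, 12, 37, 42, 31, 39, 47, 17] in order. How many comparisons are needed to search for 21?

Search path for 21: 58 -> 12 -> 37 -> 31 -> 17
Found: False
Comparisons: 5


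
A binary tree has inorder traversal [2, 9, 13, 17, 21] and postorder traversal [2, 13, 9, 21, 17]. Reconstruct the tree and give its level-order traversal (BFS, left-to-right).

Inorder:   [2, 9, 13, 17, 21]
Postorder: [2, 13, 9, 21, 17]
Algorithm: postorder visits root last, so walk postorder right-to-left;
each value is the root of the current inorder slice — split it at that
value, recurse on the right subtree first, then the left.
Recursive splits:
  root=17; inorder splits into left=[2, 9, 13], right=[21]
  root=21; inorder splits into left=[], right=[]
  root=9; inorder splits into left=[2], right=[13]
  root=13; inorder splits into left=[], right=[]
  root=2; inorder splits into left=[], right=[]
Reconstructed level-order: [17, 9, 21, 2, 13]


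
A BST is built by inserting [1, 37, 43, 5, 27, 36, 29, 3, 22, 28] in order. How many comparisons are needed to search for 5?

Search path for 5: 1 -> 37 -> 5
Found: True
Comparisons: 3


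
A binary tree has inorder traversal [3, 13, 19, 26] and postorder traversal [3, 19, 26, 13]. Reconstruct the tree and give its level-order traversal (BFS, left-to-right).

Inorder:   [3, 13, 19, 26]
Postorder: [3, 19, 26, 13]
Algorithm: postorder visits root last, so walk postorder right-to-left;
each value is the root of the current inorder slice — split it at that
value, recurse on the right subtree first, then the left.
Recursive splits:
  root=13; inorder splits into left=[3], right=[19, 26]
  root=26; inorder splits into left=[19], right=[]
  root=19; inorder splits into left=[], right=[]
  root=3; inorder splits into left=[], right=[]
Reconstructed level-order: [13, 3, 26, 19]


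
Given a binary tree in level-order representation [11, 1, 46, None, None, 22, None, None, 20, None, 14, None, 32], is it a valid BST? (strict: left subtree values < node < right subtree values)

Level-order array: [11, 1, 46, None, None, 22, None, None, 20, None, 14, None, 32]
Validate using subtree bounds (lo, hi): at each node, require lo < value < hi,
then recurse left with hi=value and right with lo=value.
Preorder trace (stopping at first violation):
  at node 11 with bounds (-inf, +inf): OK
  at node 1 with bounds (-inf, 11): OK
  at node 46 with bounds (11, +inf): OK
  at node 22 with bounds (11, 46): OK
  at node 20 with bounds (22, 46): VIOLATION
Node 20 violates its bound: not (22 < 20 < 46).
Result: Not a valid BST


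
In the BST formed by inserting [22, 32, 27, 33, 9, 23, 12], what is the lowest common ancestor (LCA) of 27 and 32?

Tree insertion order: [22, 32, 27, 33, 9, 23, 12]
Tree (level-order array): [22, 9, 32, None, 12, 27, 33, None, None, 23]
In a BST, the LCA of p=27, q=32 is the first node v on the
root-to-leaf path with p <= v <= q (go left if both < v, right if both > v).
Walk from root:
  at 22: both 27 and 32 > 22, go right
  at 32: 27 <= 32 <= 32, this is the LCA
LCA = 32


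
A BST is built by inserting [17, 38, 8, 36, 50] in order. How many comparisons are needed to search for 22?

Search path for 22: 17 -> 38 -> 36
Found: False
Comparisons: 3


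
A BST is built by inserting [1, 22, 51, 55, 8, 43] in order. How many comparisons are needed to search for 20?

Search path for 20: 1 -> 22 -> 8
Found: False
Comparisons: 3


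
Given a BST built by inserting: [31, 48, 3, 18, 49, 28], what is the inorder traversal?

Tree insertion order: [31, 48, 3, 18, 49, 28]
Tree (level-order array): [31, 3, 48, None, 18, None, 49, None, 28]
Inorder traversal: [3, 18, 28, 31, 48, 49]


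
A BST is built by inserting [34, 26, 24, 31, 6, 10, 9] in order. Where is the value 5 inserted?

Starting tree (level order): [34, 26, None, 24, 31, 6, None, None, None, None, 10, 9]
Insertion path: 34 -> 26 -> 24 -> 6
Result: insert 5 as left child of 6
Final tree (level order): [34, 26, None, 24, 31, 6, None, None, None, 5, 10, None, None, 9]


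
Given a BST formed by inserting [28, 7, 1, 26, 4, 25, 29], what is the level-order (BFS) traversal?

Tree insertion order: [28, 7, 1, 26, 4, 25, 29]
Tree (level-order array): [28, 7, 29, 1, 26, None, None, None, 4, 25]
BFS from the root, enqueuing left then right child of each popped node:
  queue [28] -> pop 28, enqueue [7, 29], visited so far: [28]
  queue [7, 29] -> pop 7, enqueue [1, 26], visited so far: [28, 7]
  queue [29, 1, 26] -> pop 29, enqueue [none], visited so far: [28, 7, 29]
  queue [1, 26] -> pop 1, enqueue [4], visited so far: [28, 7, 29, 1]
  queue [26, 4] -> pop 26, enqueue [25], visited so far: [28, 7, 29, 1, 26]
  queue [4, 25] -> pop 4, enqueue [none], visited so far: [28, 7, 29, 1, 26, 4]
  queue [25] -> pop 25, enqueue [none], visited so far: [28, 7, 29, 1, 26, 4, 25]
Result: [28, 7, 29, 1, 26, 4, 25]


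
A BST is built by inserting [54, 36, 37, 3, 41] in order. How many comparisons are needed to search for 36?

Search path for 36: 54 -> 36
Found: True
Comparisons: 2


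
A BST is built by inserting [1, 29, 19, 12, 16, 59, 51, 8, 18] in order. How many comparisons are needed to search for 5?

Search path for 5: 1 -> 29 -> 19 -> 12 -> 8
Found: False
Comparisons: 5


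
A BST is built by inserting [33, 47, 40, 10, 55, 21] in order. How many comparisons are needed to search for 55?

Search path for 55: 33 -> 47 -> 55
Found: True
Comparisons: 3


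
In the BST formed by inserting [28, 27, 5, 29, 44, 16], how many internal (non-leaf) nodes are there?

Tree built from: [28, 27, 5, 29, 44, 16]
Tree (level-order array): [28, 27, 29, 5, None, None, 44, None, 16]
Rule: An internal node has at least one child.
Per-node child counts:
  node 28: 2 child(ren)
  node 27: 1 child(ren)
  node 5: 1 child(ren)
  node 16: 0 child(ren)
  node 29: 1 child(ren)
  node 44: 0 child(ren)
Matching nodes: [28, 27, 5, 29]
Count of internal (non-leaf) nodes: 4


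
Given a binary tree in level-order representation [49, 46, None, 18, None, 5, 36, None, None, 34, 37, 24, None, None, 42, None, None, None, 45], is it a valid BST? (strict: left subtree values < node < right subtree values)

Level-order array: [49, 46, None, 18, None, 5, 36, None, None, 34, 37, 24, None, None, 42, None, None, None, 45]
Validate using subtree bounds (lo, hi): at each node, require lo < value < hi,
then recurse left with hi=value and right with lo=value.
Preorder trace (stopping at first violation):
  at node 49 with bounds (-inf, +inf): OK
  at node 46 with bounds (-inf, 49): OK
  at node 18 with bounds (-inf, 46): OK
  at node 5 with bounds (-inf, 18): OK
  at node 36 with bounds (18, 46): OK
  at node 34 with bounds (18, 36): OK
  at node 24 with bounds (18, 34): OK
  at node 37 with bounds (36, 46): OK
  at node 42 with bounds (37, 46): OK
  at node 45 with bounds (42, 46): OK
No violation found at any node.
Result: Valid BST


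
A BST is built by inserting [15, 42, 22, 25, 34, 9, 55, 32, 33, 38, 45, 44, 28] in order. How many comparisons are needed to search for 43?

Search path for 43: 15 -> 42 -> 55 -> 45 -> 44
Found: False
Comparisons: 5


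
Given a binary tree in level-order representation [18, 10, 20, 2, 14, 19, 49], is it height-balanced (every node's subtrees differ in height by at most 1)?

Tree (level-order array): [18, 10, 20, 2, 14, 19, 49]
Definition: a tree is height-balanced if, at every node, |h(left) - h(right)| <= 1 (empty subtree has height -1).
Bottom-up per-node check:
  node 2: h_left=-1, h_right=-1, diff=0 [OK], height=0
  node 14: h_left=-1, h_right=-1, diff=0 [OK], height=0
  node 10: h_left=0, h_right=0, diff=0 [OK], height=1
  node 19: h_left=-1, h_right=-1, diff=0 [OK], height=0
  node 49: h_left=-1, h_right=-1, diff=0 [OK], height=0
  node 20: h_left=0, h_right=0, diff=0 [OK], height=1
  node 18: h_left=1, h_right=1, diff=0 [OK], height=2
All nodes satisfy the balance condition.
Result: Balanced


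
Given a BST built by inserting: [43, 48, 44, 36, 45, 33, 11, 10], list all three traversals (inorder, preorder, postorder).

Tree insertion order: [43, 48, 44, 36, 45, 33, 11, 10]
Tree (level-order array): [43, 36, 48, 33, None, 44, None, 11, None, None, 45, 10]
Inorder (L, root, R): [10, 11, 33, 36, 43, 44, 45, 48]
Preorder (root, L, R): [43, 36, 33, 11, 10, 48, 44, 45]
Postorder (L, R, root): [10, 11, 33, 36, 45, 44, 48, 43]


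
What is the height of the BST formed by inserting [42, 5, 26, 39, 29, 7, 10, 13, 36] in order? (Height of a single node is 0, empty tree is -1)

Insertion order: [42, 5, 26, 39, 29, 7, 10, 13, 36]
Tree (level-order array): [42, 5, None, None, 26, 7, 39, None, 10, 29, None, None, 13, None, 36]
Compute height bottom-up (empty subtree = -1):
  height(13) = 1 + max(-1, -1) = 0
  height(10) = 1 + max(-1, 0) = 1
  height(7) = 1 + max(-1, 1) = 2
  height(36) = 1 + max(-1, -1) = 0
  height(29) = 1 + max(-1, 0) = 1
  height(39) = 1 + max(1, -1) = 2
  height(26) = 1 + max(2, 2) = 3
  height(5) = 1 + max(-1, 3) = 4
  height(42) = 1 + max(4, -1) = 5
Height = 5


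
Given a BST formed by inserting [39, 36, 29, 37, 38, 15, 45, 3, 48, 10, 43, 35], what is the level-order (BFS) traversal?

Tree insertion order: [39, 36, 29, 37, 38, 15, 45, 3, 48, 10, 43, 35]
Tree (level-order array): [39, 36, 45, 29, 37, 43, 48, 15, 35, None, 38, None, None, None, None, 3, None, None, None, None, None, None, 10]
BFS from the root, enqueuing left then right child of each popped node:
  queue [39] -> pop 39, enqueue [36, 45], visited so far: [39]
  queue [36, 45] -> pop 36, enqueue [29, 37], visited so far: [39, 36]
  queue [45, 29, 37] -> pop 45, enqueue [43, 48], visited so far: [39, 36, 45]
  queue [29, 37, 43, 48] -> pop 29, enqueue [15, 35], visited so far: [39, 36, 45, 29]
  queue [37, 43, 48, 15, 35] -> pop 37, enqueue [38], visited so far: [39, 36, 45, 29, 37]
  queue [43, 48, 15, 35, 38] -> pop 43, enqueue [none], visited so far: [39, 36, 45, 29, 37, 43]
  queue [48, 15, 35, 38] -> pop 48, enqueue [none], visited so far: [39, 36, 45, 29, 37, 43, 48]
  queue [15, 35, 38] -> pop 15, enqueue [3], visited so far: [39, 36, 45, 29, 37, 43, 48, 15]
  queue [35, 38, 3] -> pop 35, enqueue [none], visited so far: [39, 36, 45, 29, 37, 43, 48, 15, 35]
  queue [38, 3] -> pop 38, enqueue [none], visited so far: [39, 36, 45, 29, 37, 43, 48, 15, 35, 38]
  queue [3] -> pop 3, enqueue [10], visited so far: [39, 36, 45, 29, 37, 43, 48, 15, 35, 38, 3]
  queue [10] -> pop 10, enqueue [none], visited so far: [39, 36, 45, 29, 37, 43, 48, 15, 35, 38, 3, 10]
Result: [39, 36, 45, 29, 37, 43, 48, 15, 35, 38, 3, 10]


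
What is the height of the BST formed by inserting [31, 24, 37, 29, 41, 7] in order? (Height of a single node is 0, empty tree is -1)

Insertion order: [31, 24, 37, 29, 41, 7]
Tree (level-order array): [31, 24, 37, 7, 29, None, 41]
Compute height bottom-up (empty subtree = -1):
  height(7) = 1 + max(-1, -1) = 0
  height(29) = 1 + max(-1, -1) = 0
  height(24) = 1 + max(0, 0) = 1
  height(41) = 1 + max(-1, -1) = 0
  height(37) = 1 + max(-1, 0) = 1
  height(31) = 1 + max(1, 1) = 2
Height = 2


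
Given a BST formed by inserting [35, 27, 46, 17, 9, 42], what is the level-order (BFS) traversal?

Tree insertion order: [35, 27, 46, 17, 9, 42]
Tree (level-order array): [35, 27, 46, 17, None, 42, None, 9]
BFS from the root, enqueuing left then right child of each popped node:
  queue [35] -> pop 35, enqueue [27, 46], visited so far: [35]
  queue [27, 46] -> pop 27, enqueue [17], visited so far: [35, 27]
  queue [46, 17] -> pop 46, enqueue [42], visited so far: [35, 27, 46]
  queue [17, 42] -> pop 17, enqueue [9], visited so far: [35, 27, 46, 17]
  queue [42, 9] -> pop 42, enqueue [none], visited so far: [35, 27, 46, 17, 42]
  queue [9] -> pop 9, enqueue [none], visited so far: [35, 27, 46, 17, 42, 9]
Result: [35, 27, 46, 17, 42, 9]


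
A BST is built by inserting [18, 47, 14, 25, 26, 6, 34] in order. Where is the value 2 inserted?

Starting tree (level order): [18, 14, 47, 6, None, 25, None, None, None, None, 26, None, 34]
Insertion path: 18 -> 14 -> 6
Result: insert 2 as left child of 6
Final tree (level order): [18, 14, 47, 6, None, 25, None, 2, None, None, 26, None, None, None, 34]


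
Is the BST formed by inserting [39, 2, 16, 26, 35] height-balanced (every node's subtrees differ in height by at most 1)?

Tree (level-order array): [39, 2, None, None, 16, None, 26, None, 35]
Definition: a tree is height-balanced if, at every node, |h(left) - h(right)| <= 1 (empty subtree has height -1).
Bottom-up per-node check:
  node 35: h_left=-1, h_right=-1, diff=0 [OK], height=0
  node 26: h_left=-1, h_right=0, diff=1 [OK], height=1
  node 16: h_left=-1, h_right=1, diff=2 [FAIL (|-1-1|=2 > 1)], height=2
  node 2: h_left=-1, h_right=2, diff=3 [FAIL (|-1-2|=3 > 1)], height=3
  node 39: h_left=3, h_right=-1, diff=4 [FAIL (|3--1|=4 > 1)], height=4
Node 16 violates the condition: |-1 - 1| = 2 > 1.
Result: Not balanced


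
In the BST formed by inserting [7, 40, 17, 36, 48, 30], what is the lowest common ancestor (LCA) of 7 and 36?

Tree insertion order: [7, 40, 17, 36, 48, 30]
Tree (level-order array): [7, None, 40, 17, 48, None, 36, None, None, 30]
In a BST, the LCA of p=7, q=36 is the first node v on the
root-to-leaf path with p <= v <= q (go left if both < v, right if both > v).
Walk from root:
  at 7: 7 <= 7 <= 36, this is the LCA
LCA = 7
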